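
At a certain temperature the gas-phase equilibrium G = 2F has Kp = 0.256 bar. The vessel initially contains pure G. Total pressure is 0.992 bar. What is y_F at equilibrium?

Let X = conversion of G (basis 1 mol G); extent of reaction ξ = X.
Species balance: n_G = 1 − X; n_F = 2X.
Summing: n_T = 1 + X.
With p_i = (n_i/n_T)P, Kp = p_F^2 / (p_G).
Substituting and setting equal to 0.256 bar gives a polynomial in X; the root in (0,1) is X = 0.246.
Then n_F = 0.492, n_T = 1.25, so y_F = 0.395.

y_F = 0.395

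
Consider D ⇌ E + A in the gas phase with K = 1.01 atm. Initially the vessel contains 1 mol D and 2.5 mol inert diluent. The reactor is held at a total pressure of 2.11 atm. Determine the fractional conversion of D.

X = 0.734

Basis: 1 mol D initially; let X = conversion of D. Extent ξ = X.
Species balance: n_D = 1 − X; n_E = X; n_A = X; n_I = 2.5 (inert).
n_T = Σnᵢ = 3.5 + X.
Mole fractions y_i = n_i/n_T; K = p_E p_A / (p_D) with p_i = y_i·P.
Setting this equal to 1.01 atm and taking the physical root (0 < X < 1) gives X = 0.734.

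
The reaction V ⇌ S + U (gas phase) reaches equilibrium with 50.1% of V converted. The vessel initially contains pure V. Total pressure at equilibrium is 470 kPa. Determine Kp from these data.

Basis: 1 mol V initially; let X = conversion of V. Extent ξ = X.
Species balance: n_V = 1 − X; n_S = X; n_U = X.
Summing: n_T = 1 + X.
At X = 0.501: n_V = 0.499, n_S = 0.501, n_U = 0.501, n_T = 1.5.
p_i = (n_i/n_T)·P. Kp = p_S p_U / (p_V) = 158 kPa.

Kp = 158 kPa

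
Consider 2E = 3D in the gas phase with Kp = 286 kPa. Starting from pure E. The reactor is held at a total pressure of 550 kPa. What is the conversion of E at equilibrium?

X = 0.404

Let X = conversion of E (basis 1 mol E); extent of reaction ξ = 0.5X.
At extent ξ: n_E = 1 − X; n_D = 1.5X.
Summing: n_T = 1 + 0.5X.
With p_i = (n_i/n_T)P, Kp = p_D^3 / (p_E^2).
Setting this equal to 286 kPa and taking the physical root (0 < X < 1) gives X = 0.404.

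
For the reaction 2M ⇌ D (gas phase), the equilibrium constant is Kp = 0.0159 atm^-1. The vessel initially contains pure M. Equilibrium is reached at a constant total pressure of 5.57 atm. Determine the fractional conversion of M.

Let X = conversion of M (basis 1 mol M); extent of reaction ξ = 0.5X.
Moles: n_M = 1 − X; n_D = 0.5X.
Summing: n_T = 1 − 0.5X.
With p_i = (n_i/n_T)P, Kp = p_D / (p_M^2).
This yields a degree-2 equation in X; solving on (0,1), X = 0.141.

X = 0.141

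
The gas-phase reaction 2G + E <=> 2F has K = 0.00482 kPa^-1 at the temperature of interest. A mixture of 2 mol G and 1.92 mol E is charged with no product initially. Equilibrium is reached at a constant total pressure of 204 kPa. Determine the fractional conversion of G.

X = 0.395

Take 2 mol G as basis and let X be its fractional conversion, so ξ = X.
At extent ξ: n_G = 2 − 2X; n_E = 1.92 − X; n_F = 2X.
Summing: n_T = 3.92 − X.
y_i = n_i/n_T, p_i = y_i·P. K = p_F^2 / (p_G^2 p_E).
Equating to 0.00482 kPa^-1 and solving on 0 < X < 1: X = 0.395.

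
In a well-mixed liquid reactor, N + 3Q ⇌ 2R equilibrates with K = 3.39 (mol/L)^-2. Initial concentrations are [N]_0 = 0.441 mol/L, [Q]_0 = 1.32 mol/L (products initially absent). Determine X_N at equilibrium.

X = 0.508

Let X = conversion of N; extent ξ = 0.441·X mol/L.
Concentrations: [N] = 0.441 − 0.441X; [Q] = 1.32 − 1.32X; [R] = 0.882X.
K = [R]^2 / ([N] [Q]^3).
This equals 3.39 at X = 0.508 (the root in 0 < X < 1).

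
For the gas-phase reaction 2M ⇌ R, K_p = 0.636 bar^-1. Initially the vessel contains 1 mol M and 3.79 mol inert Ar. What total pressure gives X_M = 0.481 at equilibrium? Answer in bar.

P = 6.39 bar

Let X = conversion of M (basis 1 mol M); extent of reaction ξ = 0.5X.
Species balance: n_M = 1 − X; n_R = 0.5X; n_I = 3.79 (inert).
n_T = Σnᵢ = 4.79 − 0.5X.
K_p = p_R / (p_M^2) with p_i = (n_i/n_T)·P.
At X = 0.481: the mole-fraction product g(X) = Π y_i^ν_i = 4.062. Since K_p = g(X)·P^{-1}, P = (g/K_p)^(1/1) = (4.062/0.636)^(1/1) = 6.39 bar.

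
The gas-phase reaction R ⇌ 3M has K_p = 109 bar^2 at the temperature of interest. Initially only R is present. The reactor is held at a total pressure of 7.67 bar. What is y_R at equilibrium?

y_R = 0.238

Basis: 1 mol R initially; let X = conversion of R. Extent ξ = X.
At extent ξ: n_R = 1 − X; n_M = 3X.
Total moles n_T = 1 + 2X.
With p_i = (n_i/n_T)P, K_p = p_M^3 / (p_R).
Substituting and setting equal to 109 bar^2 gives a polynomial in X; the root in (0,1) is X = 0.516.
Then n_R = 0.484, n_T = 2.03, so y_R = 0.238.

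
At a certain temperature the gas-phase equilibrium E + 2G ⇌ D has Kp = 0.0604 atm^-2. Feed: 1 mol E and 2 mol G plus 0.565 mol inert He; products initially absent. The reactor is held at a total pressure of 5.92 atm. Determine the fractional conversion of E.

Basis: 1 mol E initially; let X = conversion of E. Extent ξ = X.
Mole table: n_E = 1 − X; n_G = 2 − 2X; n_D = X; n_I = 0.565 (inert).
n_T = Σnᵢ = 3.56 − 2X.
Mole fractions y_i = n_i/n_T; Kp = p_D / (p_E p_G^2) with p_i = y_i·P.
This yields a degree-3 equation in X; solving on (0,1), X = 0.315.

X = 0.315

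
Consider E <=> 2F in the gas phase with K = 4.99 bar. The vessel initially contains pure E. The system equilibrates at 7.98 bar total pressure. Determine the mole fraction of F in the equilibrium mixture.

Basis: 1 mol E initially; let X = conversion of E. Extent ξ = X.
Species balance: n_E = 1 − X; n_F = 2X.
Total moles n_T = 1 + X.
With p_i = (n_i/n_T)P, K = p_F^2 / (p_E).
Setting this equal to 4.99 bar and taking the physical root (0 < X < 1) gives X = 0.368.
Then n_F = 0.735, n_T = 1.37, so y_F = 0.538.

y_F = 0.538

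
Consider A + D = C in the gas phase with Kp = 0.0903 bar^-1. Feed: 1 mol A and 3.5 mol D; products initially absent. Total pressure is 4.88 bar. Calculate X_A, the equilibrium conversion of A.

X = 0.252

Let X = conversion of A (basis 1 mol A); extent of reaction ξ = X.
Species balance: n_A = 1 − X; n_D = 3.5 − X; n_C = X.
n_T = Σnᵢ = 4.5 − X.
With p_i = (n_i/n_T)P, Kp = p_C / (p_A p_D).
This yields a degree-2 equation in X; solving on (0,1), X = 0.252.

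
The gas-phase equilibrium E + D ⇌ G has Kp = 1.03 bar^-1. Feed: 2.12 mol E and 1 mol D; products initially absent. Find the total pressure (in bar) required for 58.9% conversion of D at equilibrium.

Let X = conversion of D (basis 1 mol D); extent of reaction ξ = X.
At extent ξ: n_E = 2.12 − X; n_D = 1 − X; n_G = X.
Summing: n_T = 3.12 − X.
Kp = p_G / (p_E p_D) with p_i = (n_i/n_T)·P.
At X = 0.589: the mole-fraction product g(X) = Π y_i^ν_i = 2.369. Since Kp = g(X)·P^{-1}, P = (g/Kp)^(1/1) = (2.369/1.03)^(1/1) = 2.3 bar.

P = 2.3 bar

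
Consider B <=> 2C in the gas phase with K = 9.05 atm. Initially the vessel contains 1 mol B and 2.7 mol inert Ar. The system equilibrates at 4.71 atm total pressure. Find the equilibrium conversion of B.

Take 1 mol B as basis and let X be its fractional conversion, so ξ = X.
Mole table: n_B = 1 − X; n_C = 2X; n_I = 2.7 (inert).
Summing: n_T = 3.7 + X.
With p_i = (n_i/n_T)P, K = p_C^2 / (p_B).
Setting this equal to 9.05 atm and taking the physical root (0 < X < 1) gives X = 0.742.

X = 0.742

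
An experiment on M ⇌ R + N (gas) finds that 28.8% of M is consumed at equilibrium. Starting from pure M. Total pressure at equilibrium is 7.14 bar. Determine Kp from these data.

Basis: 1 mol M initially; let X = conversion of M. Extent ξ = X.
At extent ξ: n_M = 1 − X; n_R = X; n_N = X.
Summing: n_T = 1 + X.
At X = 0.288: n_M = 0.712, n_R = 0.288, n_N = 0.288, n_T = 1.29.
p_i = (n_i/n_T)·P. Kp = p_R p_N / (p_M) = 0.646 bar.

Kp = 0.646 bar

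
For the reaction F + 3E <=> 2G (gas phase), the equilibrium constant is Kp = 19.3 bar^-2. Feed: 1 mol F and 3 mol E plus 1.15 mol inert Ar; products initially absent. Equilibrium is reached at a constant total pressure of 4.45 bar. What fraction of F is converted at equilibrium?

X = 0.766

Let X = conversion of F (basis 1 mol F); extent of reaction ξ = X.
Moles: n_F = 1 − X; n_E = 3 − 3X; n_G = 2X; n_I = 1.15 (inert).
Total moles n_T = 5.15 − 2X.
y_i = n_i/n_T, p_i = y_i·P. Kp = p_G^2 / (p_F p_E^3).
This yields a degree-4 equation in X; solving on (0,1), X = 0.766.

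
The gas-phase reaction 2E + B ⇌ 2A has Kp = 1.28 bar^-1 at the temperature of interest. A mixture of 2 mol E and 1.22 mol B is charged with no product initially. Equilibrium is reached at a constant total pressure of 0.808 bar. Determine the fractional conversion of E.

Take 2 mol E as basis and let X be its fractional conversion, so ξ = X.
At extent ξ: n_E = 2 − 2X; n_B = 1.22 − X; n_A = 2X.
Summing: n_T = 3.22 − X.
With p_i = (n_i/n_T)P, Kp = p_A^2 / (p_E^2 p_B).
Equating to 1.28 bar^-1 and solving on 0 < X < 1: X = 0.358.

X = 0.358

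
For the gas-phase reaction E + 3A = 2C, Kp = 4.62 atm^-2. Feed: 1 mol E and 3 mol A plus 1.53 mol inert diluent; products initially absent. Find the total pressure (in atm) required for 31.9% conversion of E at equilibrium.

P = 0.603 atm

Take 1 mol E as basis and let X be its fractional conversion, so ξ = X.
Moles: n_E = 1 − X; n_A = 3 − 3X; n_C = 2X; n_I = 1.53 (inert).
Total moles n_T = 5.53 − 2X.
Kp = p_C^2 / (p_E p_A^3) with p_i = (n_i/n_T)·P.
At X = 0.319: the mole-fraction product g(X) = Π y_i^ν_i = 1.677. Since Kp = g(X)·P^{-2}, P = (g/Kp)^(1/2) = (1.677/4.62)^(1/2) = 0.603 atm.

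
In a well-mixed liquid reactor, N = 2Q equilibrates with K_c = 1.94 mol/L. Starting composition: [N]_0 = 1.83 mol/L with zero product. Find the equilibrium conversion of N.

Let X = conversion of N; extent ξ = 1.83·X mol/L.
Concentrations: [N] = 1.83 − 1.83X; [Q] = 3.66X.
K_c = [Q]^2 / ([N]).
Equating to 1.94 mol/L: the physical root is X = 0.399.

X = 0.399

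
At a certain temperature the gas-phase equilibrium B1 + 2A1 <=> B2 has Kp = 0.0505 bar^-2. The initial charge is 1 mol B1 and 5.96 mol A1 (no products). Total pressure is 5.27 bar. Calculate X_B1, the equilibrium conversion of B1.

X = 0.493

Let X = conversion of B1 (basis 1 mol B1); extent of reaction ξ = X.
Mole table: n_B1 = 1 − X; n_A1 = 5.96 − 2X; n_B2 = X.
n_T = Σnᵢ = 6.96 − 2X.
y_i = n_i/n_T, p_i = y_i·P. Kp = p_B2 / (p_B1 p_A1^2).
Substituting and setting equal to 0.0505 bar^-2 gives a polynomial in X; the root in (0,1) is X = 0.493.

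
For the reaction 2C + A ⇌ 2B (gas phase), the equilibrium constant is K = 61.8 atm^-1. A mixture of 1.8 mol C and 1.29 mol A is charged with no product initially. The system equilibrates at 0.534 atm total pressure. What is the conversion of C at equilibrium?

Take 1.8 mol C as basis and let X be its fractional conversion, so ξ = 0.9X.
Species balance: n_C = 1.8 − 1.8X; n_A = 1.29 − 0.9X; n_B = 1.8X.
Summing: n_T = 3.09 − 0.9X.
With p_i = (n_i/n_T)P, K = p_B^2 / (p_C^2 p_A).
Equating to 61.8 atm^-1 and solving on 0 < X < 1: X = 0.744.

X = 0.744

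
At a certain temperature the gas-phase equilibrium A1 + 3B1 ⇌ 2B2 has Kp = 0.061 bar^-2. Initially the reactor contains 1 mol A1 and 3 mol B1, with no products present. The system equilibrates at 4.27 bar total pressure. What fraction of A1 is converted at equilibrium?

X = 0.350

Take 1 mol A1 as basis and let X be its fractional conversion, so ξ = X.
At extent ξ: n_A1 = 1 − X; n_B1 = 3 − 3X; n_B2 = 2X.
n_T = Σnᵢ = 4 − 2X.
Mole fractions y_i = n_i/n_T; Kp = p_B2^2 / (p_A1 p_B1^3) with p_i = y_i·P.
Substituting and setting equal to 0.061 bar^-2 gives a polynomial in X; the root in (0,1) is X = 0.350.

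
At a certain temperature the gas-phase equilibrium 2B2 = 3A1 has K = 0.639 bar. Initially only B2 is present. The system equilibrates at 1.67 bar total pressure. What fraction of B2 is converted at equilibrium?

X = 0.375

Basis: 1 mol B2 initially; let X = conversion of B2. Extent ξ = 0.5X.
At extent ξ: n_B2 = 1 − X; n_A1 = 1.5X.
Total moles n_T = 1 + 0.5X.
Mole fractions y_i = n_i/n_T; K = p_A1^3 / (p_B2^2) with p_i = y_i·P.
Substituting and setting equal to 0.639 bar gives a polynomial in X; the root in (0,1) is X = 0.375.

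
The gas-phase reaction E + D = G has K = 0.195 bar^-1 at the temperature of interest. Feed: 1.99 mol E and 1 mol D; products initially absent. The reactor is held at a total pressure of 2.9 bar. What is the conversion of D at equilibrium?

Take 1 mol D as basis and let X be its fractional conversion, so ξ = X.
Mole table: n_E = 1.99 − X; n_D = 1 − X; n_G = X.
Summing: n_T = 2.99 − X.
Mole fractions y_i = n_i/n_T; K = p_G / (p_E p_D) with p_i = y_i·P.
Setting this equal to 0.195 bar^-1 and taking the physical root (0 < X < 1) gives X = 0.264.

X = 0.264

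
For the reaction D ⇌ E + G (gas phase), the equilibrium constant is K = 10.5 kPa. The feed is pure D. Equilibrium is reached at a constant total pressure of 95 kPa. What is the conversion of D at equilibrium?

Basis: 1 mol D initially; let X = conversion of D. Extent ξ = X.
Species balance: n_D = 1 − X; n_E = X; n_G = X.
Summing: n_T = 1 + X.
y_i = n_i/n_T, p_i = y_i·P. K = p_E p_G / (p_D).
Setting this equal to 10.5 kPa and taking the physical root (0 < X < 1) gives X = 0.315.

X = 0.315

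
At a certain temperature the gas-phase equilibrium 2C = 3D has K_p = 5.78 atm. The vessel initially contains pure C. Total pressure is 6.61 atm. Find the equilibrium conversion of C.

Take 1 mol C as basis and let X be its fractional conversion, so ξ = 0.5X.
At extent ξ: n_C = 1 − X; n_D = 1.5X.
Total moles n_T = 1 + 0.5X.
With p_i = (n_i/n_T)P, K_p = p_D^3 / (p_C^2).
Substituting and setting equal to 5.78 atm gives a polynomial in X; the root in (0,1) is X = 0.455.

X = 0.455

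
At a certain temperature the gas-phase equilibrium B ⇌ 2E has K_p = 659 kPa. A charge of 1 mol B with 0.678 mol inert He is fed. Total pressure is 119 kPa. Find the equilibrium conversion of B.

Take 1 mol B as basis and let X be its fractional conversion, so ξ = X.
Mole table: n_B = 1 − X; n_E = 2X; n_I = 0.678 (inert).
Total moles n_T = 1.68 + X.
Mole fractions y_i = n_i/n_T; K_p = p_E^2 / (p_B) with p_i = y_i·P.
Setting this equal to 659 kPa and taking the physical root (0 < X < 1) gives X = 0.810.

X = 0.810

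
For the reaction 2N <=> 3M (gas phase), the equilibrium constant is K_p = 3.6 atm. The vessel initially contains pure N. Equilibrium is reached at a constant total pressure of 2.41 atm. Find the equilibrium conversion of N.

X = 0.511

Let X = conversion of N (basis 1 mol N); extent of reaction ξ = 0.5X.
Mole table: n_N = 1 − X; n_M = 1.5X.
Summing: n_T = 1 + 0.5X.
With p_i = (n_i/n_T)P, K_p = p_M^3 / (p_N^2).
Substituting and setting equal to 3.6 atm gives a polynomial in X; the root in (0,1) is X = 0.511.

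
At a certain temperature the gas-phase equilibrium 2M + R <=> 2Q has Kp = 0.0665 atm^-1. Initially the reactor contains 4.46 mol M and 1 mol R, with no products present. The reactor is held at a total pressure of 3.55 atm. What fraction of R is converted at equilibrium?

Take 1 mol R as basis and let X be its fractional conversion, so ξ = X.
Species balance: n_M = 4.46 − 2X; n_R = 1 − X; n_Q = 2X.
Total moles n_T = 5.46 − X.
With p_i = (n_i/n_T)P, Kp = p_Q^2 / (p_M^2 p_R).
Setting this equal to 0.0665 atm^-1 and taking the physical root (0 < X < 1) gives X = 0.333.

X = 0.333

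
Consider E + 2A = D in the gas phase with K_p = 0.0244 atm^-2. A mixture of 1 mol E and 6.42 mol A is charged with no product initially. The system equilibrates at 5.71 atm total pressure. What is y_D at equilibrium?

Basis: 1 mol E initially; let X = conversion of E. Extent ξ = X.
Mole table: n_E = 1 − X; n_A = 6.42 − 2X; n_D = X.
Total moles n_T = 7.42 − 2X.
With p_i = (n_i/n_T)P, K_p = p_D / (p_E p_A^2).
Equating to 0.0244 atm^-2 and solving on 0 < X < 1: X = 0.365.
Then n_D = 0.365, n_T = 6.69, so y_D = 0.055.

y_D = 0.055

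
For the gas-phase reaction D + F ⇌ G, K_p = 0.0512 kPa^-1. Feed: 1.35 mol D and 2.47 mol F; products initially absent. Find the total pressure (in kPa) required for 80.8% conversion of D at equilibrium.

P = 163 kPa

Take 1.35 mol D as basis and let X be its fractional conversion, so ξ = 1.35X.
Species balance: n_D = 1.35 − 1.35X; n_F = 2.47 − 1.35X; n_G = 1.35X.
Total moles n_T = 3.82 − 1.35X.
K_p = p_G / (p_D p_F) with p_i = (n_i/n_T)·P.
At X = 0.808: the mole-fraction product g(X) = Π y_i^ν_i = 8.328. Since K_p = g(X)·P^{-1}, P = (g/K_p)^(1/1) = (8.328/0.0512)^(1/1) = 163 kPa.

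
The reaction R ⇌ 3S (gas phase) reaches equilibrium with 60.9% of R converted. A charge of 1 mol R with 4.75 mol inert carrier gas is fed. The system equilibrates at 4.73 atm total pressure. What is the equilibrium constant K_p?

Take 1 mol R as basis and let X be its fractional conversion, so ξ = X.
Species balance: n_R = 1 − X; n_S = 3X; n_I = 4.75 (inert).
Total moles n_T = 5.75 + 2X.
At X = 0.609: n_R = 0.391, n_S = 1.83, n_T = 6.97.
p_i = (n_i/n_T)·P. K_p = p_S^3 / (p_R) = 7.19 atm^2.

K_p = 7.19 atm^2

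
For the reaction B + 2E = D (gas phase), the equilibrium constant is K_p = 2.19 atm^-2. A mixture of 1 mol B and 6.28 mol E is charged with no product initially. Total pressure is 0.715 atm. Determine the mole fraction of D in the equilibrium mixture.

Basis: 1 mol B initially; let X = conversion of B. Extent ξ = X.
Species balance: n_B = 1 − X; n_E = 6.28 − 2X; n_D = X.
Total moles n_T = 7.28 − 2X.
y_i = n_i/n_T, p_i = y_i·P. K_p = p_D / (p_B p_E^2).
Setting this equal to 2.19 atm^-2 and taking the physical root (0 < X < 1) gives X = 0.443.
Then n_D = 0.443, n_T = 6.39, so y_D = 0.069.

y_D = 0.069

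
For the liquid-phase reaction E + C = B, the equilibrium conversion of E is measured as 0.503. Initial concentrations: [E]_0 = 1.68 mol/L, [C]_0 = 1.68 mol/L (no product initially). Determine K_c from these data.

Let X = conversion of E.
Concentrations: [E] = 1.68 − 1.68X; [C] = 1.68 − 1.68X; [B] = 1.68X.
At X = 0.503: [E] = 0.835, [C] = 0.835, [B] = 0.845.
K_c = [B] / ([E] [C]) = 1.21 L/mol.

K_c = 1.21 L/mol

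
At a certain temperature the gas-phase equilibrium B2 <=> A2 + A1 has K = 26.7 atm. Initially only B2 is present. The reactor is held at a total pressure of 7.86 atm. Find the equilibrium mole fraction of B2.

Take 1 mol B2 as basis and let X be its fractional conversion, so ξ = X.
Moles: n_B2 = 1 − X; n_A2 = X; n_A1 = X.
Summing: n_T = 1 + X.
y_i = n_i/n_T, p_i = y_i·P. K = p_A2 p_A1 / (p_B2).
Substituting and setting equal to 26.7 atm gives a polynomial in X; the root in (0,1) is X = 0.879.
Then n_B2 = 0.121, n_T = 1.88, so y_B2 = 0.064.

y_B2 = 0.064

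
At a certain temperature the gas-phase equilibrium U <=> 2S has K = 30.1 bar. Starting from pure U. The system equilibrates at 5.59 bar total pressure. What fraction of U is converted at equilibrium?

Let X = conversion of U (basis 1 mol U); extent of reaction ξ = X.
Mole table: n_U = 1 − X; n_S = 2X.
Summing: n_T = 1 + X.
y_i = n_i/n_T, p_i = y_i·P. K = p_S^2 / (p_U).
Substituting and setting equal to 30.1 bar gives a polynomial in X; the root in (0,1) is X = 0.757.

X = 0.757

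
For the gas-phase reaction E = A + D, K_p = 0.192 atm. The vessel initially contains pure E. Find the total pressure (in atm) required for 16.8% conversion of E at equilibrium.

P = 6.61 atm

Basis: 1 mol E initially; let X = conversion of E. Extent ξ = X.
Moles: n_E = 1 − X; n_A = X; n_D = X.
Summing: n_T = 1 + X.
K_p = p_A p_D / (p_E) with p_i = (n_i/n_T)·P.
At X = 0.168: the mole-fraction product g(X) = Π y_i^ν_i = 0.02904. Since K_p = g(X)·P^{1}, P = (K_p/g)^(1/1) = (0.192/0.02904)^(1/1) = 6.61 atm.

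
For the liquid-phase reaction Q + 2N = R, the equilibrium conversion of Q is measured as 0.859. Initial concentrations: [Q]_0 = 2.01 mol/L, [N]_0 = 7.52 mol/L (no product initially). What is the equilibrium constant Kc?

Kc = 0.368 (mol/L)^-2

Let X = conversion of Q.
Concentrations: [Q] = 2.01 − 2.01X; [N] = 7.52 − 4.02X; [R] = 2.01X.
At X = 0.859: [Q] = 0.283, [N] = 4.07, [R] = 1.73.
Kc = [R] / ([Q] [N]^2) = 0.368 (mol/L)^-2.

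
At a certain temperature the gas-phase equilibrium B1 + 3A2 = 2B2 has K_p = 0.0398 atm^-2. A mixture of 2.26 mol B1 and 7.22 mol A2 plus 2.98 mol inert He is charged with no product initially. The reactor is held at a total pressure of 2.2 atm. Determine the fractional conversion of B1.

Basis: 2.26 mol B1 initially; let X = conversion of B1. Extent ξ = 2.26X.
Moles: n_B1 = 2.26 − 2.26X; n_A2 = 7.22 − 6.78X; n_B2 = 4.52X; n_I = 2.98 (inert).
n_T = Σnᵢ = 12.5 − 4.52X.
With p_i = (n_i/n_T)P, K_p = p_B2^2 / (p_B1 p_A2^3).
Setting this equal to 0.0398 atm^-2 and taking the physical root (0 < X < 1) gives X = 0.170.

X = 0.170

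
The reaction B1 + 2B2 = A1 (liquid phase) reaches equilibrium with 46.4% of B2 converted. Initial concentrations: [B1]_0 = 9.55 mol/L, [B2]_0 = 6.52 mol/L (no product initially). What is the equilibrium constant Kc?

Let X = conversion of B2.
Concentrations: [B1] = 9.55 − 3.26X; [B2] = 6.52 − 6.52X; [A1] = 3.26X.
At X = 0.464: [B1] = 8.04, [B2] = 3.49, [A1] = 1.51.
Kc = [A1] / ([B1] [B2]^2) = 0.0154 (mol/L)^-2.

Kc = 0.0154 (mol/L)^-2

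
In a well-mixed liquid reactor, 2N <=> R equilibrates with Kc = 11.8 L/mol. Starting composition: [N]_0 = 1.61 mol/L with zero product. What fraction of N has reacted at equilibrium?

Let X = conversion of N; extent ξ = 1.61X/2 mol/L.
Concentrations: [N] = 1.61 − 1.61X; [R] = 0.805X.
Kc = [R] / ([N]^2).
Solving Kc = 11.8 for X ∈ (0,1): X = 0.850.

X = 0.850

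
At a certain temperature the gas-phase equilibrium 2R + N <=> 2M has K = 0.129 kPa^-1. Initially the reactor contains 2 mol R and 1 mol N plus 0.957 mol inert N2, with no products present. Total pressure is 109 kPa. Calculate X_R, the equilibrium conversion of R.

Basis: 2 mol R initially; let X = conversion of R. Extent ξ = X.
At extent ξ: n_R = 2 − 2X; n_N = 1 − X; n_M = 2X; n_I = 0.957 (inert).
Summing: n_T = 3.96 − X.
Mole fractions y_i = n_i/n_T; K = p_M^2 / (p_R^2 p_N) with p_i = y_i·P.
Equating to 0.129 kPa^-1 and solving on 0 < X < 1: X = 0.572.

X = 0.572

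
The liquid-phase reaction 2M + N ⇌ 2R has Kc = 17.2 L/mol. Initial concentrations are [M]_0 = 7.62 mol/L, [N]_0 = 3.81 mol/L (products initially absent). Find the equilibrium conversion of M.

X = 0.788

Let X = conversion of M; extent ξ = 7.62X/2 mol/L.
Concentrations: [M] = 7.62 − 7.62X; [N] = 3.81 − 3.81X; [R] = 7.62X.
Kc = [R]^2 / ([M]^2 [N]).
Setting equal to 17.2 and solving for X on (0,1) gives X = 0.788.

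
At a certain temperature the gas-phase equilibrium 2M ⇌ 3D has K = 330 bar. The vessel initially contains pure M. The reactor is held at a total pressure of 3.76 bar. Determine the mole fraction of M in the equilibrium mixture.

y_M = 0.092

Basis: 1 mol M initially; let X = conversion of M. Extent ξ = 0.5X.
Moles: n_M = 1 − X; n_D = 1.5X.
n_T = Σnᵢ = 1 + 0.5X.
Mole fractions y_i = n_i/n_T; K = p_D^3 / (p_M^2) with p_i = y_i·P.
Substituting and setting equal to 330 bar gives a polynomial in X; the root in (0,1) is X = 0.868.
Then n_M = 0.132, n_T = 1.43, so y_M = 0.092.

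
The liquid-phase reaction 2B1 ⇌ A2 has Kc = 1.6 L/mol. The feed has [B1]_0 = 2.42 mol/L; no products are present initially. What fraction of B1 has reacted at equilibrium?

X = 0.699

Let X = conversion of B1; extent ξ = 2.42X/2 mol/L.
Concentrations: [B1] = 2.42 − 2.42X; [A2] = 1.21X.
Kc = [A2] / ([B1]^2).
Solving Kc = 1.6 for X ∈ (0,1): X = 0.699.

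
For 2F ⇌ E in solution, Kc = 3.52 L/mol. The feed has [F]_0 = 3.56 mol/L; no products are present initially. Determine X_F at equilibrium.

X = 0.819

Let X = conversion of F; extent ξ = 3.56X/2 mol/L.
Concentrations: [F] = 3.56 − 3.56X; [E] = 1.78X.
Kc = [E] / ([F]^2).
Solving Kc = 3.52 for X ∈ (0,1): X = 0.819.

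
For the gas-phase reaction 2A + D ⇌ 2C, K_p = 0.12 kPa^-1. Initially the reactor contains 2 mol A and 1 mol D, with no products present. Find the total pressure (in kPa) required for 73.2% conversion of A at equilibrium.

P = 526 kPa

Basis: 2 mol A initially; let X = conversion of A. Extent ξ = X.
Mole table: n_A = 2 − 2X; n_D = 1 − X; n_C = 2X.
Summing: n_T = 3 − X.
K_p = p_C^2 / (p_A^2 p_D) with p_i = (n_i/n_T)·P.
At X = 0.732: the mole-fraction product g(X) = Π y_i^ν_i = 63.13. Since K_p = g(X)·P^{-1}, P = (g/K_p)^(1/1) = (63.13/0.12)^(1/1) = 526 kPa.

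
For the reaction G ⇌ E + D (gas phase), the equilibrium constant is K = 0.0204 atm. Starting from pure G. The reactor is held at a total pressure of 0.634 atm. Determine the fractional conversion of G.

Let X = conversion of G (basis 1 mol G); extent of reaction ξ = X.
Mole table: n_G = 1 − X; n_E = X; n_D = X.
n_T = Σnᵢ = 1 + X.
With p_i = (n_i/n_T)P, K = p_E p_D / (p_G).
Substituting and setting equal to 0.0204 atm gives a polynomial in X; the root in (0,1) is X = 0.177.

X = 0.177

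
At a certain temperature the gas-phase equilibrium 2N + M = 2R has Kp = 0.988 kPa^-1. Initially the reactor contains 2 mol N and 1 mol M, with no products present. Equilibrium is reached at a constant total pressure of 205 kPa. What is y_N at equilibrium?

Let X = conversion of N (basis 2 mol N); extent of reaction ξ = X.
At extent ξ: n_N = 2 − 2X; n_M = 1 − X; n_R = 2X.
Total moles n_T = 3 − X.
y_i = n_i/n_T, p_i = y_i·P. Kp = p_R^2 / (p_N^2 p_M).
Equating to 0.988 kPa^-1 and solving on 0 < X < 1: X = 0.808.
Then n_N = 0.384, n_T = 2.19, so y_N = 0.175.

y_N = 0.175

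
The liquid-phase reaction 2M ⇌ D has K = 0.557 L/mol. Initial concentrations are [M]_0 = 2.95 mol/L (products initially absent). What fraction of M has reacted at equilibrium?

X = 0.580

Let X = conversion of M; extent ξ = 2.95X/2 mol/L.
Concentrations: [M] = 2.95 − 2.95X; [D] = 1.48X.
K = [D] / ([M]^2).
Equating to 0.557 L/mol: the physical root is X = 0.580.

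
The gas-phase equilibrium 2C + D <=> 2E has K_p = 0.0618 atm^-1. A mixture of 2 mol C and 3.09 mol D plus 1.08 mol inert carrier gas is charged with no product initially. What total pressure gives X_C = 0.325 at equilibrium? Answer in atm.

P = 7.93 atm

Let X = conversion of C (basis 2 mol C); extent of reaction ξ = X.
Mole table: n_C = 2 − 2X; n_D = 3.09 − X; n_E = 2X; n_I = 1.08 (inert).
Total moles n_T = 6.17 − X.
K_p = p_E^2 / (p_C^2 p_D) with p_i = (n_i/n_T)·P.
At X = 0.325: the mole-fraction product g(X) = Π y_i^ν_i = 0.4901. Since K_p = g(X)·P^{-1}, P = (g/K_p)^(1/1) = (0.4901/0.0618)^(1/1) = 7.93 atm.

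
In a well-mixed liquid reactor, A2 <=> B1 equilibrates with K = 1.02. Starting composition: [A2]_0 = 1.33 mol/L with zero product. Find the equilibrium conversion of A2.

Let X = conversion of A2; extent ξ = 1.33·X mol/L.
Concentrations: [A2] = 1.33 − 1.33X; [B1] = 1.33X.
K = [B1] / ([A2]).
Equating to 1.02: the physical root is X = 0.505.

X = 0.505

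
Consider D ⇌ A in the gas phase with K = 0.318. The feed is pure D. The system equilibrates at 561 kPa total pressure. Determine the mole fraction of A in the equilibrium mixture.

Let X = conversion of D (basis 1 mol D); extent of reaction ξ = X.
Moles: n_D = 1 − X; n_A = X.
Total moles n_T = 1 (Δν = 0, constant).
Mole fractions y_i = n_i/n_T; K = p_A / (p_D) with p_i = y_i·P.
Equating to 0.318 and solving on 0 < X < 1: X = 0.241.
Then n_A = 0.241, n_T = 1, so y_A = 0.241.

y_A = 0.241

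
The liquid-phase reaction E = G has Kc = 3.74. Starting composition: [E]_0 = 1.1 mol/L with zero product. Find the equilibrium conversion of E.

Let X = conversion of E; extent ξ = 1.1·X mol/L.
Concentrations: [E] = 1.1 − 1.1X; [G] = 1.1X.
Kc = [G] / ([E]).
Equating to 3.74: the physical root is X = 0.789.

X = 0.789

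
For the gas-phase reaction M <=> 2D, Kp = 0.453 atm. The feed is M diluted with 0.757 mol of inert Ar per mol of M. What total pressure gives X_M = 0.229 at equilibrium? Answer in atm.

P = 3.31 atm

Take 1 mol M as basis and let X be its fractional conversion, so ξ = X.
Moles: n_M = 1 − X; n_D = 2X; n_I = 0.757 (inert).
n_T = Σnᵢ = 1.76 + X.
Kp = p_D^2 / (p_M) with p_i = (n_i/n_T)·P.
At X = 0.229: the mole-fraction product g(X) = Π y_i^ν_i = 0.137. Since Kp = g(X)·P^{1}, P = (Kp/g)^(1/1) = (0.453/0.137)^(1/1) = 3.31 atm.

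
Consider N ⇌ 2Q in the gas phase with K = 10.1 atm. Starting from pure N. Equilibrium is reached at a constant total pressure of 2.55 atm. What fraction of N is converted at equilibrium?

Let X = conversion of N (basis 1 mol N); extent of reaction ξ = X.
Species balance: n_N = 1 − X; n_Q = 2X.
Total moles n_T = 1 + X.
With p_i = (n_i/n_T)P, K = p_Q^2 / (p_N).
This yields a degree-2 equation in X; solving on (0,1), X = 0.705.

X = 0.705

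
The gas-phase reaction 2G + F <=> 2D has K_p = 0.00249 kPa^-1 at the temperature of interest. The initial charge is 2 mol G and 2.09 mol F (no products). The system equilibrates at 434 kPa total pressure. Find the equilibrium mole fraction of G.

Take 2 mol G as basis and let X be its fractional conversion, so ξ = X.
At extent ξ: n_G = 2 − 2X; n_F = 2.09 − X; n_D = 2X.
n_T = Σnᵢ = 4.09 − X.
y_i = n_i/n_T, p_i = y_i·P. K_p = p_D^2 / (p_G^2 p_F).
Equating to 0.00249 kPa^-1 and solving on 0 < X < 1: X = 0.412.
Then n_G = 1.18, n_T = 3.68, so y_G = 0.320.

y_G = 0.320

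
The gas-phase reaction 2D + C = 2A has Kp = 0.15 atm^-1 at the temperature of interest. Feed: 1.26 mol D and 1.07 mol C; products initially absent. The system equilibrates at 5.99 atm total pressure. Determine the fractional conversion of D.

Take 1.26 mol D as basis and let X be its fractional conversion, so ξ = 0.63X.
Species balance: n_D = 1.26 − 1.26X; n_C = 1.07 − 0.63X; n_A = 1.26X.
Summing: n_T = 2.33 − 0.63X.
Mole fractions y_i = n_i/n_T; Kp = p_A^2 / (p_D^2 p_C) with p_i = y_i·P.
This yields a degree-3 equation in X; solving on (0,1), X = 0.374.

X = 0.374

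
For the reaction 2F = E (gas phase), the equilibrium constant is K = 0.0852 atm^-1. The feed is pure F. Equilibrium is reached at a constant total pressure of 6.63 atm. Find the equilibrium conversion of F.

Basis: 1 mol F initially; let X = conversion of F. Extent ξ = 0.5X.
Moles: n_F = 1 − X; n_E = 0.5X.
Summing: n_T = 1 − 0.5X.
With p_i = (n_i/n_T)P, K = p_E / (p_F^2).
This yields a degree-2 equation in X; solving on (0,1), X = 0.446.

X = 0.446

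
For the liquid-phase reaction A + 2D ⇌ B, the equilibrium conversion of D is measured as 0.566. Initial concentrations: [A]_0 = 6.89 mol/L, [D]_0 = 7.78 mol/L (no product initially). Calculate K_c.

Let X = conversion of D.
Concentrations: [A] = 6.89 − 3.89X; [D] = 7.78 − 7.78X; [B] = 3.89X.
At X = 0.566: [A] = 4.69, [D] = 3.38, [B] = 2.2.
K_c = [B] / ([A] [D]^2) = 0.0412 (mol/L)^-2.

K_c = 0.0412 (mol/L)^-2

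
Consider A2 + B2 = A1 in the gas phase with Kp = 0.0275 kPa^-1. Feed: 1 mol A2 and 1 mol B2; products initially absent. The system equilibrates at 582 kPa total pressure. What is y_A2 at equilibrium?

y_A2 = 0.195

Let X = conversion of A2 (basis 1 mol A2); extent of reaction ξ = X.
Mole table: n_A2 = 1 − X; n_B2 = 1 − X; n_A1 = X.
Total moles n_T = 2 − X.
y_i = n_i/n_T, p_i = y_i·P. Kp = p_A1 / (p_A2 p_B2).
Substituting and setting equal to 0.0275 kPa^-1 gives a polynomial in X; the root in (0,1) is X = 0.758.
Then n_A2 = 0.242, n_T = 1.24, so y_A2 = 0.195.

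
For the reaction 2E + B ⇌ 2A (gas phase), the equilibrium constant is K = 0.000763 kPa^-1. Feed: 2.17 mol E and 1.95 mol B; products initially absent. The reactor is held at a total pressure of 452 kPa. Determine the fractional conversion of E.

Let X = conversion of E (basis 2.17 mol E); extent of reaction ξ = 1.08X.
Moles: n_E = 2.17 − 2.17X; n_B = 1.95 − 1.08X; n_A = 2.17X.
Summing: n_T = 4.12 − 1.08X.
With p_i = (n_i/n_T)P, K = p_A^2 / (p_E^2 p_B).
Equating to 0.000763 kPa^-1 and solving on 0 < X < 1: X = 0.278.

X = 0.278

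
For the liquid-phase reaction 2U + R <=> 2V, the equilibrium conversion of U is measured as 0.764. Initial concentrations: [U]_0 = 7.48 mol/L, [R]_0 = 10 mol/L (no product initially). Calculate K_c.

Let X = conversion of U.
Concentrations: [U] = 7.48 − 7.48X; [R] = 10 − 3.74X; [V] = 7.48X.
At X = 0.764: [U] = 1.77, [R] = 7.14, [V] = 5.71.
K_c = [V]^2 / ([U]^2 [R]) = 1.47 L/mol.

K_c = 1.47 L/mol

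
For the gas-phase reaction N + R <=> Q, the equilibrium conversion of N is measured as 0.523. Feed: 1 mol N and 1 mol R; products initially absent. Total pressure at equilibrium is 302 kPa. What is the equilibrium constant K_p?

Let X = conversion of N (basis 1 mol N); extent of reaction ξ = X.
Moles: n_N = 1 − X; n_R = 1 − X; n_Q = X.
Summing: n_T = 2 − X.
At X = 0.523: n_N = 0.477, n_R = 0.477, n_Q = 0.523, n_T = 1.48.
p_i = (n_i/n_T)·P. K_p = p_Q / (p_N p_R) = 0.0112 kPa^-1.

K_p = 0.0112 kPa^-1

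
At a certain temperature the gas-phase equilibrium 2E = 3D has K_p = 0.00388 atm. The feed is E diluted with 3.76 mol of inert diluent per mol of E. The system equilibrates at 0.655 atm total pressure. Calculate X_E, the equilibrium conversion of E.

X = 0.179

Let X = conversion of E (basis 1 mol E); extent of reaction ξ = 0.5X.
Mole table: n_E = 1 − X; n_D = 1.5X; n_I = 3.76 (inert).
Summing: n_T = 4.76 + 0.5X.
With p_i = (n_i/n_T)P, K_p = p_D^3 / (p_E^2).
Equating to 0.00388 atm and solving on 0 < X < 1: X = 0.179.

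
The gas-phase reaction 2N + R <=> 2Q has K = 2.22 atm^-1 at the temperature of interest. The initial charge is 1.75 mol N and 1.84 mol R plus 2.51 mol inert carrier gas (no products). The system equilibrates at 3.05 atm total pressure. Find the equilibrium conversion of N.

Let X = conversion of N (basis 1.75 mol N); extent of reaction ξ = 0.875X.
At extent ξ: n_N = 1.75 − 1.75X; n_R = 1.84 − 0.875X; n_Q = 1.75X; n_I = 2.51 (inert).
n_T = Σnᵢ = 6.1 − 0.875X.
Mole fractions y_i = n_i/n_T; K = p_Q^2 / (p_N^2 p_R) with p_i = y_i·P.
Setting this equal to 2.22 atm^-1 and taking the physical root (0 < X < 1) gives X = 0.561.

X = 0.561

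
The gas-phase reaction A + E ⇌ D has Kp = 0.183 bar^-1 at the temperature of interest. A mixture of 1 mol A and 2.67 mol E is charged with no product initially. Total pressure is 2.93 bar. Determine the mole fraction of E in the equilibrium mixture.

Take 1 mol A as basis and let X be its fractional conversion, so ξ = X.
At extent ξ: n_A = 1 − X; n_E = 2.67 − X; n_D = X.
Summing: n_T = 3.67 − X.
With p_i = (n_i/n_T)P, Kp = p_D / (p_A p_E).
This yields a degree-2 equation in X; solving on (0,1), X = 0.274.
Then n_E = 2.4, n_T = 3.4, so y_E = 0.705.

y_E = 0.705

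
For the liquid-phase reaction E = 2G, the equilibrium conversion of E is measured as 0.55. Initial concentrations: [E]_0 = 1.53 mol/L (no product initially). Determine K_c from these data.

Let X = conversion of E.
Concentrations: [E] = 1.53 − 1.53X; [G] = 3.06X.
At X = 0.55: [E] = 0.688, [G] = 1.68.
K_c = [G]^2 / ([E]) = 4.11 mol/L.

K_c = 4.11 mol/L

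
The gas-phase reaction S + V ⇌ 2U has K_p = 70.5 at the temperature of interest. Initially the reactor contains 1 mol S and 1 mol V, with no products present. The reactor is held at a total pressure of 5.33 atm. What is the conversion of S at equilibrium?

Basis: 1 mol S initially; let X = conversion of S. Extent ξ = X.
Moles: n_S = 1 − X; n_V = 1 − X; n_U = 2X.
Total moles n_T = 2 (Δν = 0, constant).
Mole fractions y_i = n_i/n_T; K_p = p_U^2 / (p_S p_V) with p_i = y_i·P.
Substituting and setting equal to 70.5 gives a polynomial in X; the root in (0,1) is X = 0.808.

X = 0.808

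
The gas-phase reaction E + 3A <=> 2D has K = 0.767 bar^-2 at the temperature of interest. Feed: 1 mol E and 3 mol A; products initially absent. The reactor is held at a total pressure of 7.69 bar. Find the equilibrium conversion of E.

Let X = conversion of E (basis 1 mol E); extent of reaction ξ = X.
Species balance: n_E = 1 − X; n_A = 3 − 3X; n_D = 2X.
Summing: n_T = 4 − 2X.
y_i = n_i/n_T, p_i = y_i·P. K = p_D^2 / (p_E p_A^3).
Substituting and setting equal to 0.767 bar^-2 gives a polynomial in X; the root in (0,1) is X = 0.680.

X = 0.680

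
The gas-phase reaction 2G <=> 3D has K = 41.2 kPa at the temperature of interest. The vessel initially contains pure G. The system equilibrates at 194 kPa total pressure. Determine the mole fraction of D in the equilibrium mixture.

Basis: 1 mol G initially; let X = conversion of G. Extent ξ = 0.5X.
Species balance: n_G = 1 − X; n_D = 1.5X.
Summing: n_T = 1 + 0.5X.
Mole fractions y_i = n_i/n_T; K = p_D^3 / (p_G^2) with p_i = y_i·P.
Equating to 41.2 kPa and solving on 0 < X < 1: X = 0.322.
Then n_D = 0.484, n_T = 1.16, so y_D = 0.417.

y_D = 0.417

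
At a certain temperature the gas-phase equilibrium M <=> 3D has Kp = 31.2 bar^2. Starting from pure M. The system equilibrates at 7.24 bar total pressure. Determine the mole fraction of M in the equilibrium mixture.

y_M = 0.387

Take 1 mol M as basis and let X be its fractional conversion, so ξ = X.
Mole table: n_M = 1 − X; n_D = 3X.
n_T = Σnᵢ = 1 + 2X.
y_i = n_i/n_T, p_i = y_i·P. Kp = p_D^3 / (p_M).
Equating to 31.2 bar^2 and solving on 0 < X < 1: X = 0.346.
Then n_M = 0.654, n_T = 1.69, so y_M = 0.387.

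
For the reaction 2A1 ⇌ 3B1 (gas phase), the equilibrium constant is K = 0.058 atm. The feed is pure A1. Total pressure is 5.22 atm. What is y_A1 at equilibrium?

Basis: 1 mol A1 initially; let X = conversion of A1. Extent ξ = 0.5X.
Moles: n_A1 = 1 − X; n_B1 = 1.5X.
Total moles n_T = 1 + 0.5X.
y_i = n_i/n_T, p_i = y_i·P. K = p_B1^3 / (p_A1^2).
Substituting and setting equal to 0.058 atm gives a polynomial in X; the root in (0,1) is X = 0.138.
Then n_A1 = 0.862, n_T = 1.07, so y_A1 = 0.807.

y_A1 = 0.807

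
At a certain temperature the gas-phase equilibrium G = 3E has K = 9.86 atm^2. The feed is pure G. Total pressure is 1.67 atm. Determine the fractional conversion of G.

Let X = conversion of G (basis 1 mol G); extent of reaction ξ = X.
Mole table: n_G = 1 − X; n_E = 3X.
Summing: n_T = 1 + 2X.
y_i = n_i/n_T, p_i = y_i·P. K = p_E^3 / (p_G).
This yields a degree-3 equation in X; solving on (0,1), X = 0.628.

X = 0.628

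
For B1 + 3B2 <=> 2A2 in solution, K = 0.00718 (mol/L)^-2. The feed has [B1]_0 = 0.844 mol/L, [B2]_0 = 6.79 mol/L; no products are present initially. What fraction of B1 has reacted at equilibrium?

Let X = conversion of B1; extent ξ = 0.844·X mol/L.
Concentrations: [B1] = 0.844 − 0.844X; [B2] = 6.79 − 2.53X; [A2] = 1.69X.
K = [A2]^2 / ([B1] [B2]^3).
Equating to 0.00718 (mol/L)^-2: the physical root is X = 0.455.

X = 0.455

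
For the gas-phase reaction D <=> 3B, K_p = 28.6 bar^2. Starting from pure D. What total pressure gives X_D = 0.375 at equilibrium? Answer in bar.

P = 6.2 bar

Let X = conversion of D (basis 1 mol D); extent of reaction ξ = X.
Moles: n_D = 1 − X; n_B = 3X.
n_T = Σnᵢ = 1 + 2X.
K_p = p_B^3 / (p_D) with p_i = (n_i/n_T)·P.
At X = 0.375: the mole-fraction product g(X) = Π y_i^ν_i = 0.7439. Since K_p = g(X)·P^{2}, P = (K_p/g)^(1/2) = (28.6/0.7439)^(1/2) = 6.2 bar.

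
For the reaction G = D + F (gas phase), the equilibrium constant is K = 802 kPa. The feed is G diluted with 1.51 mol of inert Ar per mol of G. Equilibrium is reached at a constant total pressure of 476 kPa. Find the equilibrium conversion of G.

X = 0.868

Take 1 mol G as basis and let X be its fractional conversion, so ξ = X.
Species balance: n_G = 1 − X; n_D = X; n_F = X; n_I = 1.51 (inert).
n_T = Σnᵢ = 2.51 + X.
With p_i = (n_i/n_T)P, K = p_D p_F / (p_G).
Setting this equal to 802 kPa and taking the physical root (0 < X < 1) gives X = 0.868.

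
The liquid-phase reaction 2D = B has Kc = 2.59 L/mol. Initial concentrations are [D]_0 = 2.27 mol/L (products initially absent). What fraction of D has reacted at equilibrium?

Let X = conversion of D; extent ξ = 2.27X/2 mol/L.
Concentrations: [D] = 2.27 − 2.27X; [B] = 1.14X.
Kc = [B] / ([D]^2).
Equating to 2.59 L/mol: the physical root is X = 0.748.

X = 0.748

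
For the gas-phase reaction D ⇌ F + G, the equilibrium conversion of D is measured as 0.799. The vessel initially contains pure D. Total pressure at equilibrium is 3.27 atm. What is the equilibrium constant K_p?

Let X = conversion of D (basis 1 mol D); extent of reaction ξ = X.
Species balance: n_D = 1 − X; n_F = X; n_G = X.
Total moles n_T = 1 + X.
At X = 0.799: n_D = 0.201, n_F = 0.799, n_G = 0.799, n_T = 1.8.
p_i = (n_i/n_T)·P. K_p = p_F p_G / (p_D) = 5.77 atm.

K_p = 5.77 atm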